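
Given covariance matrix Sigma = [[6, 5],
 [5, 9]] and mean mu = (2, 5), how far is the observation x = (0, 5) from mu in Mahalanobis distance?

Step 1 — centre the observation: (x - mu) = (-2, 0).

Step 2 — invert Sigma. det(Sigma) = 6·9 - (5)² = 29.
  Sigma^{-1} = (1/det) · [[d, -b], [-b, a]] = [[0.3103, -0.1724],
 [-0.1724, 0.2069]].

Step 3 — form the quadratic (x - mu)^T · Sigma^{-1} · (x - mu):
  Sigma^{-1} · (x - mu) = (-0.6207, 0.3448).
  (x - mu)^T · [Sigma^{-1} · (x - mu)] = (-2)·(-0.6207) + (0)·(0.3448) = 1.2414.

Step 4 — take square root: d = √(1.2414) ≈ 1.1142.

d(x, mu) = √(1.2414) ≈ 1.1142


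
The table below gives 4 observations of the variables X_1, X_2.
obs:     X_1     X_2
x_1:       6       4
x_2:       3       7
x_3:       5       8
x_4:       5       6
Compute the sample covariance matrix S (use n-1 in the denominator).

Step 1 — column means:
  mean(X_1) = (6 + 3 + 5 + 5) / 4 = 19/4 = 4.75
  mean(X_2) = (4 + 7 + 8 + 6) / 4 = 25/4 = 6.25

Step 2 — sample covariance S[i,j] = (1/(n-1)) · Σ_k (x_{k,i} - mean_i) · (x_{k,j} - mean_j), with n-1 = 3.
  S[X_1,X_1] = ((1.25)·(1.25) + (-1.75)·(-1.75) + (0.25)·(0.25) + (0.25)·(0.25)) / 3 = 4.75/3 = 1.5833
  S[X_1,X_2] = ((1.25)·(-2.25) + (-1.75)·(0.75) + (0.25)·(1.75) + (0.25)·(-0.25)) / 3 = -3.75/3 = -1.25
  S[X_2,X_2] = ((-2.25)·(-2.25) + (0.75)·(0.75) + (1.75)·(1.75) + (-0.25)·(-0.25)) / 3 = 8.75/3 = 2.9167

S is symmetric (S[j,i] = S[i,j]). Assembling:

S = [[1.5833, -1.25],
 [-1.25, 2.9167]]


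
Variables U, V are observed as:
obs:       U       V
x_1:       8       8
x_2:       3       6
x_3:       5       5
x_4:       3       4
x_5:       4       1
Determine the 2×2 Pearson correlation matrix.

Step 1 — column means:
  mean(U) = (8 + 3 + 5 + 3 + 4) / 5 = 23/5 = 4.6
  mean(V) = (8 + 6 + 5 + 4 + 1) / 5 = 24/5 = 4.8

Step 2 — sample variances and covariances s[i,j] = (1/(n-1)) · Σ_k (x_{k,i} - mean_i) · (x_{k,j} - mean_j), with n-1 = 4:
  s[U,U] = ((3.4)·(3.4) + (-1.6)·(-1.6) + (0.4)·(0.4) + (-1.6)·(-1.6) + (-0.6)·(-0.6)) / 4 = 17.2/4 = 4.3
  s[U,V] = ((3.4)·(3.2) + (-1.6)·(1.2) + (0.4)·(0.2) + (-1.6)·(-0.8) + (-0.6)·(-3.8)) / 4 = 12.6/4 = 3.15
  s[V,V] = ((3.2)·(3.2) + (1.2)·(1.2) + (0.2)·(0.2) + (-0.8)·(-0.8) + (-3.8)·(-3.8)) / 4 = 26.8/4 = 6.7
  Sample standard deviations s_i = √(s[i,i]):
  s(U) = √(4.3) = 2.0736
  s(V) = √(6.7) = 2.5884

Step 3 — r_{ij} = s_{ij} / (s_i · s_j):
  r[U,U] = 1 (diagonal).
  r[U,V] = 3.15 / (2.0736 · 2.5884) = 3.15 / 5.3675 = 0.5869
  r[V,V] = 1 (diagonal).

R is symmetric with unit diagonal. Assembling:

R = [[1, 0.5869],
 [0.5869, 1]]


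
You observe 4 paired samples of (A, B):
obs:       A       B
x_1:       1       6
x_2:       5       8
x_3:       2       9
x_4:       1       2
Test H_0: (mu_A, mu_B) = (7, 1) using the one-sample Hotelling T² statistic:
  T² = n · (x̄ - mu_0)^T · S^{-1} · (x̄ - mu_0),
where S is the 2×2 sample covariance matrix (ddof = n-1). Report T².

Step 1 — sample mean vector:
  mean(A) = (1 + 5 + 2 + 1) / 4 = 9/4 = 2.25
  mean(B) = (6 + 8 + 9 + 2) / 4 = 25/4 = 6.25
  x̄ = (2.25, 6.25),  deviation x̄ - mu_0 = (2.25, 6.25) - (7, 1) = (-4.75, 5.25).

Step 2 — sample covariance matrix, S[i,j] = (1/(n-1)) · Σ_k (x_{k,i} - mean_i) · (x_{k,j} - mean_j), divisor n-1 = 3:
  S[A,A] = ((-1.25)·(-1.25) + (2.75)·(2.75) + (-0.25)·(-0.25) + (-1.25)·(-1.25)) / 3 = 10.75/3 = 3.5833
  S[A,B] = ((-1.25)·(-0.25) + (2.75)·(1.75) + (-0.25)·(2.75) + (-1.25)·(-4.25)) / 3 = 9.75/3 = 3.25
  S[B,B] = ((-0.25)·(-0.25) + (1.75)·(1.75) + (2.75)·(2.75) + (-4.25)·(-4.25)) / 3 = 28.75/3 = 9.5833
  S = [[3.5833, 3.25],
 [3.25, 9.5833]].

Step 3 — invert S. det(S) = 3.5833·9.5833 - (3.25)² = 23.7778.
  S^{-1} = (1/det) · [[d, -b], [-b, a]] = [[0.403, -0.1367],
 [-0.1367, 0.1507]].

Step 4 — quadratic form (x̄ - mu_0)^T · S^{-1} · (x̄ - mu_0):
  S^{-1} · (x̄ - mu_0) = (-2.632, 1.4404),
  (x̄ - mu_0)^T · [...] = (-4.75)·(-2.632) + (5.25)·(1.4404) = 20.0643.

Step 5 — scale by n: T² = 4 · 20.0643 = 80.257.

T² ≈ 80.257


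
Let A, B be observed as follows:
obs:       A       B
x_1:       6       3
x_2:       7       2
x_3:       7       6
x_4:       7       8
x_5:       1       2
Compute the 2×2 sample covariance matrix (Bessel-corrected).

Step 1 — column means:
  mean(A) = (6 + 7 + 7 + 7 + 1) / 5 = 28/5 = 5.6
  mean(B) = (3 + 2 + 6 + 8 + 2) / 5 = 21/5 = 4.2

Step 2 — sample covariance S[i,j] = (1/(n-1)) · Σ_k (x_{k,i} - mean_i) · (x_{k,j} - mean_j), with n-1 = 4.
  S[A,A] = ((0.4)·(0.4) + (1.4)·(1.4) + (1.4)·(1.4) + (1.4)·(1.4) + (-4.6)·(-4.6)) / 4 = 27.2/4 = 6.8
  S[A,B] = ((0.4)·(-1.2) + (1.4)·(-2.2) + (1.4)·(1.8) + (1.4)·(3.8) + (-4.6)·(-2.2)) / 4 = 14.4/4 = 3.6
  S[B,B] = ((-1.2)·(-1.2) + (-2.2)·(-2.2) + (1.8)·(1.8) + (3.8)·(3.8) + (-2.2)·(-2.2)) / 4 = 28.8/4 = 7.2

S is symmetric (S[j,i] = S[i,j]). Assembling:

S = [[6.8, 3.6],
 [3.6, 7.2]]


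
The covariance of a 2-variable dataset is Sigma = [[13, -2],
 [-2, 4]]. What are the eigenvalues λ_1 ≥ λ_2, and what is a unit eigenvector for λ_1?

Step 1 — characteristic polynomial of 2×2 Sigma:
  det(Sigma - λI) = λ² - trace · λ + det = 0.
  trace = 13 + 4 = 17, det = 13·4 - (-2)² = 48.
Step 2 — discriminant:
  Δ = trace² - 4·det = 289 - 192 = 97.
Step 3 — eigenvalues:
  λ = (trace ± √Δ)/2 = (17 ± 9.8489)/2,
  λ_1 = 13.4244,  λ_2 = 3.5756.

Step 4 — unit eigenvector for λ_1: solve (Sigma - λ_1 I)v = 0. First row:
  (13 - 13.4244)·v_x + (-2)·v_y = 0, i.e. (-0.4244)·v_x + (-2)·v_y = 0,
  so v ∝ (b, λ_1 - a) = (-2, 0.4244); multiply by -1 so the first entry is positive: u = (2, -0.4244).
  ||u|| = √((2)² + (-0.4244)²) = √(4.1801) ≈ 2.0445,
  v_1 = u/||u|| ≈ (0.9782, -0.2076) (||v_1|| = 1).

λ_1 = 13.4244,  λ_2 = 3.5756;  v_1 ≈ (0.9782, -0.2076)


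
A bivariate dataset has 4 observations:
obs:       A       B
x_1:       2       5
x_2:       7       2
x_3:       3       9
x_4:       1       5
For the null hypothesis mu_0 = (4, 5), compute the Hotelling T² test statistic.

Step 1 — sample mean vector:
  mean(A) = (2 + 7 + 3 + 1) / 4 = 13/4 = 3.25
  mean(B) = (5 + 2 + 9 + 5) / 4 = 21/4 = 5.25
  x̄ = (3.25, 5.25),  deviation x̄ - mu_0 = (3.25, 5.25) - (4, 5) = (-0.75, 0.25).

Step 2 — sample covariance matrix, S[i,j] = (1/(n-1)) · Σ_k (x_{k,i} - mean_i) · (x_{k,j} - mean_j), divisor n-1 = 3:
  S[A,A] = ((-1.25)·(-1.25) + (3.75)·(3.75) + (-0.25)·(-0.25) + (-2.25)·(-2.25)) / 3 = 20.75/3 = 6.9167
  S[A,B] = ((-1.25)·(-0.25) + (3.75)·(-3.25) + (-0.25)·(3.75) + (-2.25)·(-0.25)) / 3 = -12.25/3 = -4.0833
  S[B,B] = ((-0.25)·(-0.25) + (-3.25)·(-3.25) + (3.75)·(3.75) + (-0.25)·(-0.25)) / 3 = 24.75/3 = 8.25
  S = [[6.9167, -4.0833],
 [-4.0833, 8.25]].

Step 3 — invert S. det(S) = 6.9167·8.25 - (-4.0833)² = 40.3889.
  S^{-1} = (1/det) · [[d, -b], [-b, a]] = [[0.2043, 0.1011],
 [0.1011, 0.1713]].

Step 4 — quadratic form (x̄ - mu_0)^T · S^{-1} · (x̄ - mu_0):
  S^{-1} · (x̄ - mu_0) = (-0.1279, -0.033),
  (x̄ - mu_0)^T · [...] = (-0.75)·(-0.1279) + (0.25)·(-0.033) = 0.0877.

Step 5 — scale by n: T² = 4 · 0.0877 = 0.3508.

T² ≈ 0.3508


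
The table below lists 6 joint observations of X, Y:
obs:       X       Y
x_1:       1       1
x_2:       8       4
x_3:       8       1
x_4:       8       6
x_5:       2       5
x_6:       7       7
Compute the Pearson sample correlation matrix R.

Step 1 — column means:
  mean(X) = (1 + 8 + 8 + 8 + 2 + 7) / 6 = 34/6 = 5.6667
  mean(Y) = (1 + 4 + 1 + 6 + 5 + 7) / 6 = 24/6 = 4

Step 2 — sample variances and covariances s[i,j] = (1/(n-1)) · Σ_k (x_{k,i} - mean_i) · (x_{k,j} - mean_j), with n-1 = 5:
  s[X,X] = ((-4.6667)·(-4.6667) + (2.3333)·(2.3333) + (2.3333)·(2.3333) + (2.3333)·(2.3333) + (-3.6667)·(-3.6667) + (1.3333)·(1.3333)) / 5 = 53.3333/5 = 10.6667
  s[X,Y] = ((-4.6667)·(-3) + (2.3333)·(0) + (2.3333)·(-3) + (2.3333)·(2) + (-3.6667)·(1) + (1.3333)·(3)) / 5 = 12/5 = 2.4
  s[Y,Y] = ((-3)·(-3) + (0)·(0) + (-3)·(-3) + (2)·(2) + (1)·(1) + (3)·(3)) / 5 = 32/5 = 6.4
  Sample standard deviations s_i = √(s[i,i]):
  s(X) = √(10.6667) = 3.266
  s(Y) = √(6.4) = 2.5298

Step 3 — r_{ij} = s_{ij} / (s_i · s_j):
  r[X,X] = 1 (diagonal).
  r[X,Y] = 2.4 / (3.266 · 2.5298) = 2.4 / 8.2624 = 0.2905
  r[Y,Y] = 1 (diagonal).

R is symmetric with unit diagonal. Assembling:

R = [[1, 0.2905],
 [0.2905, 1]]


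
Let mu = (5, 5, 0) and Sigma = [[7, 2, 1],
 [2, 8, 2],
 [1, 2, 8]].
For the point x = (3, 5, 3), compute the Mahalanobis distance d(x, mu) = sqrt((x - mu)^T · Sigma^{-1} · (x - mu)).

Step 1 — centre the observation: (x - mu) = (-2, 0, 3).

Step 2 — invert Sigma (cofactor / det for 3×3, or solve directly):
  Sigma^{-1} = [[0.1546, -0.0361, -0.0103],
 [-0.0361, 0.1418, -0.0309],
 [-0.0103, -0.0309, 0.134]].

Step 3 — form the quadratic (x - mu)^T · Sigma^{-1} · (x - mu):
  Sigma^{-1} · (x - mu) = (-0.3402, -0.0206, 0.4227).
  (x - mu)^T · [Sigma^{-1} · (x - mu)] = (-2)·(-0.3402) + (0)·(-0.0206) + (3)·(0.4227) = 1.9485.

Step 4 — take square root: d = √(1.9485) ≈ 1.3959.

d(x, mu) = √(1.9485) ≈ 1.3959


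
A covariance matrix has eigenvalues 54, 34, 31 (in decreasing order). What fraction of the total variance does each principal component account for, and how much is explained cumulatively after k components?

Step 1 — total variance = trace(Sigma) = Σ λ_i = 54 + 34 + 31 = 119.

Step 2 — fraction explained by component i = λ_i / Σ λ:
  PC1: 54/119 = 0.4538
  PC2: 34/119 = 0.2857
  PC3: 31/119 = 0.2605

Step 3 — cumulative fraction after k components = (λ_1 + ... + λ_k) / Σ λ:
  k = 1: 54/119 = 0.4538
  k = 2: (54 + 34)/119 = 88/119 = 0.7395
  k = 3: (54 + 34 + 31)/119 = 119/119 = 1

Summary (fraction, with percent):

explained: PC1 0.4538 (45.38%), PC2 0.2857 (28.57%), PC3 0.2605 (26.05%);  cumulative: 0.4538, 0.7395, 1


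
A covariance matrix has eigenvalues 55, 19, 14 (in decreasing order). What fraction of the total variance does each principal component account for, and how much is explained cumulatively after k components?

Step 1 — total variance = trace(Sigma) = Σ λ_i = 55 + 19 + 14 = 88.

Step 2 — fraction explained by component i = λ_i / Σ λ:
  PC1: 55/88 = 0.625
  PC2: 19/88 = 0.2159
  PC3: 14/88 = 0.1591

Step 3 — cumulative fraction after k components = (λ_1 + ... + λ_k) / Σ λ:
  k = 1: 55/88 = 0.625
  k = 2: (55 + 19)/88 = 74/88 = 0.8409
  k = 3: (55 + 19 + 14)/88 = 88/88 = 1

Summary (fraction, with percent):

explained: PC1 0.625 (62.5%), PC2 0.2159 (21.59%), PC3 0.1591 (15.91%);  cumulative: 0.625, 0.8409, 1


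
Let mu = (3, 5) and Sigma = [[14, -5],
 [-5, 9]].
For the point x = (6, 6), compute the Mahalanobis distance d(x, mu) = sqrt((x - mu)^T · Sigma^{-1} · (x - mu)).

Step 1 — centre the observation: (x - mu) = (3, 1).

Step 2 — invert Sigma. det(Sigma) = 14·9 - (-5)² = 101.
  Sigma^{-1} = (1/det) · [[d, -b], [-b, a]] = [[0.0891, 0.0495],
 [0.0495, 0.1386]].

Step 3 — form the quadratic (x - mu)^T · Sigma^{-1} · (x - mu):
  Sigma^{-1} · (x - mu) = (0.3168, 0.2871).
  (x - mu)^T · [Sigma^{-1} · (x - mu)] = (3)·(0.3168) + (1)·(0.2871) = 1.2376.

Step 4 — take square root: d = √(1.2376) ≈ 1.1125.

d(x, mu) = √(1.2376) ≈ 1.1125


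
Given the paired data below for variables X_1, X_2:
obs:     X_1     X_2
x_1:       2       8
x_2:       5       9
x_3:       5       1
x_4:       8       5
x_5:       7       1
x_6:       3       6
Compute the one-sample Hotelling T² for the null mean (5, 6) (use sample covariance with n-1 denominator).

Step 1 — sample mean vector:
  mean(X_1) = (2 + 5 + 5 + 8 + 7 + 3) / 6 = 30/6 = 5
  mean(X_2) = (8 + 9 + 1 + 5 + 1 + 6) / 6 = 30/6 = 5
  x̄ = (5, 5),  deviation x̄ - mu_0 = (5, 5) - (5, 6) = (0, -1).

Step 2 — sample covariance matrix, S[i,j] = (1/(n-1)) · Σ_k (x_{k,i} - mean_i) · (x_{k,j} - mean_j), divisor n-1 = 5:
  S[X_1,X_1] = ((-3)·(-3) + (0)·(0) + (0)·(0) + (3)·(3) + (2)·(2) + (-2)·(-2)) / 5 = 26/5 = 5.2
  S[X_1,X_2] = ((-3)·(3) + (0)·(4) + (0)·(-4) + (3)·(0) + (2)·(-4) + (-2)·(1)) / 5 = -19/5 = -3.8
  S[X_2,X_2] = ((3)·(3) + (4)·(4) + (-4)·(-4) + (0)·(0) + (-4)·(-4) + (1)·(1)) / 5 = 58/5 = 11.6
  S = [[5.2, -3.8],
 [-3.8, 11.6]].

Step 3 — invert S. det(S) = 5.2·11.6 - (-3.8)² = 45.88.
  S^{-1} = (1/det) · [[d, -b], [-b, a]] = [[0.2528, 0.0828],
 [0.0828, 0.1133]].

Step 4 — quadratic form (x̄ - mu_0)^T · S^{-1} · (x̄ - mu_0):
  S^{-1} · (x̄ - mu_0) = (-0.0828, -0.1133),
  (x̄ - mu_0)^T · [...] = (0)·(-0.0828) + (-1)·(-0.1133) = 0.1133.

Step 5 — scale by n: T² = 6 · 0.1133 = 0.68.

T² ≈ 0.68


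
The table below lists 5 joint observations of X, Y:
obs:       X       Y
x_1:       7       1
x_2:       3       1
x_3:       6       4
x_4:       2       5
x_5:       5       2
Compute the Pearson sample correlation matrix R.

Step 1 — column means:
  mean(X) = (7 + 3 + 6 + 2 + 5) / 5 = 23/5 = 4.6
  mean(Y) = (1 + 1 + 4 + 5 + 2) / 5 = 13/5 = 2.6

Step 2 — sample variances and covariances s[i,j] = (1/(n-1)) · Σ_k (x_{k,i} - mean_i) · (x_{k,j} - mean_j), with n-1 = 4:
  s[X,X] = ((2.4)·(2.4) + (-1.6)·(-1.6) + (1.4)·(1.4) + (-2.6)·(-2.6) + (0.4)·(0.4)) / 4 = 17.2/4 = 4.3
  s[X,Y] = ((2.4)·(-1.6) + (-1.6)·(-1.6) + (1.4)·(1.4) + (-2.6)·(2.4) + (0.4)·(-0.6)) / 4 = -5.8/4 = -1.45
  s[Y,Y] = ((-1.6)·(-1.6) + (-1.6)·(-1.6) + (1.4)·(1.4) + (2.4)·(2.4) + (-0.6)·(-0.6)) / 4 = 13.2/4 = 3.3
  Sample standard deviations s_i = √(s[i,i]):
  s(X) = √(4.3) = 2.0736
  s(Y) = √(3.3) = 1.8166

Step 3 — r_{ij} = s_{ij} / (s_i · s_j):
  r[X,X] = 1 (diagonal).
  r[X,Y] = -1.45 / (2.0736 · 1.8166) = -1.45 / 3.767 = -0.3849
  r[Y,Y] = 1 (diagonal).

R is symmetric with unit diagonal. Assembling:

R = [[1, -0.3849],
 [-0.3849, 1]]


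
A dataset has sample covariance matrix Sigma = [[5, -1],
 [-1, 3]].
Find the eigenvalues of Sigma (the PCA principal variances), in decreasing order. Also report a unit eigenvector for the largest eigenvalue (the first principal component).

Step 1 — characteristic polynomial of 2×2 Sigma:
  det(Sigma - λI) = λ² - trace · λ + det = 0.
  trace = 5 + 3 = 8, det = 5·3 - (-1)² = 14.
Step 2 — discriminant:
  Δ = trace² - 4·det = 64 - 56 = 8.
Step 3 — eigenvalues:
  λ = (trace ± √Δ)/2 = (8 ± 2.8284)/2,
  λ_1 = 5.4142,  λ_2 = 2.5858.

Step 4 — unit eigenvector for λ_1: solve (Sigma - λ_1 I)v = 0. First row:
  (5 - 5.4142)·v_x + (-1)·v_y = 0, i.e. (-0.4142)·v_x + (-1)·v_y = 0,
  so v ∝ (b, λ_1 - a) = (-1, 0.4142); multiply by -1 so the first entry is positive: u = (1, -0.4142).
  ||u|| = √((1)² + (-0.4142)²) = √(1.1716) ≈ 1.0824,
  v_1 = u/||u|| ≈ (0.9239, -0.3827) (||v_1|| = 1).

λ_1 = 5.4142,  λ_2 = 2.5858;  v_1 ≈ (0.9239, -0.3827)


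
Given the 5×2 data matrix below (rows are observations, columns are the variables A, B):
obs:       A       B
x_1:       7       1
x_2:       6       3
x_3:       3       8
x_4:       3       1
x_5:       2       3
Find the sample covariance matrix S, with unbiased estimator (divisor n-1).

Step 1 — column means:
  mean(A) = (7 + 6 + 3 + 3 + 2) / 5 = 21/5 = 4.2
  mean(B) = (1 + 3 + 8 + 1 + 3) / 5 = 16/5 = 3.2

Step 2 — sample covariance S[i,j] = (1/(n-1)) · Σ_k (x_{k,i} - mean_i) · (x_{k,j} - mean_j), with n-1 = 4.
  S[A,A] = ((2.8)·(2.8) + (1.8)·(1.8) + (-1.2)·(-1.2) + (-1.2)·(-1.2) + (-2.2)·(-2.2)) / 4 = 18.8/4 = 4.7
  S[A,B] = ((2.8)·(-2.2) + (1.8)·(-0.2) + (-1.2)·(4.8) + (-1.2)·(-2.2) + (-2.2)·(-0.2)) / 4 = -9.2/4 = -2.3
  S[B,B] = ((-2.2)·(-2.2) + (-0.2)·(-0.2) + (4.8)·(4.8) + (-2.2)·(-2.2) + (-0.2)·(-0.2)) / 4 = 32.8/4 = 8.2

S is symmetric (S[j,i] = S[i,j]). Assembling:

S = [[4.7, -2.3],
 [-2.3, 8.2]]


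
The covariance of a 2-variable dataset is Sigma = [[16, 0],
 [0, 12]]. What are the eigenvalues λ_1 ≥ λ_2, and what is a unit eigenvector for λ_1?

Step 1 — characteristic polynomial of 2×2 Sigma:
  det(Sigma - λI) = λ² - trace · λ + det = 0.
  trace = 16 + 12 = 28, det = 16·12 - (0)² = 192.
Step 2 — discriminant:
  Δ = trace² - 4·det = 784 - 768 = 16.
Step 3 — eigenvalues:
  λ = (trace ± √Δ)/2 = (28 ± 4)/2,
  λ_1 = 16,  λ_2 = 12.

Step 4 — unit eigenvector for λ_1: Sigma is diagonal, so its eigenvectors are the coordinate axes. λ_1 = 16 is the diagonal entry on the first coordinate axis, hence
  v_1 = (1, 0) (||v_1|| = 1).

λ_1 = 16,  λ_2 = 12;  v_1 ≈ (1, 0)


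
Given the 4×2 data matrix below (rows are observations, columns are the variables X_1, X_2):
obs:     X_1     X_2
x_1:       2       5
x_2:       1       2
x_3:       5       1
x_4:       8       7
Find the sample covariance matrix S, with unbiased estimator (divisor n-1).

Step 1 — column means:
  mean(X_1) = (2 + 1 + 5 + 8) / 4 = 16/4 = 4
  mean(X_2) = (5 + 2 + 1 + 7) / 4 = 15/4 = 3.75

Step 2 — sample covariance S[i,j] = (1/(n-1)) · Σ_k (x_{k,i} - mean_i) · (x_{k,j} - mean_j), with n-1 = 3.
  S[X_1,X_1] = ((-2)·(-2) + (-3)·(-3) + (1)·(1) + (4)·(4)) / 3 = 30/3 = 10
  S[X_1,X_2] = ((-2)·(1.25) + (-3)·(-1.75) + (1)·(-2.75) + (4)·(3.25)) / 3 = 13/3 = 4.3333
  S[X_2,X_2] = ((1.25)·(1.25) + (-1.75)·(-1.75) + (-2.75)·(-2.75) + (3.25)·(3.25)) / 3 = 22.75/3 = 7.5833

S is symmetric (S[j,i] = S[i,j]). Assembling:

S = [[10, 4.3333],
 [4.3333, 7.5833]]


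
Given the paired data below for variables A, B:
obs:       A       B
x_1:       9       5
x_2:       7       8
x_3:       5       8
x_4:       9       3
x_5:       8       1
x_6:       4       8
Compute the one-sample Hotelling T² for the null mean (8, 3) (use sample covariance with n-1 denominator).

Step 1 — sample mean vector:
  mean(A) = (9 + 7 + 5 + 9 + 8 + 4) / 6 = 42/6 = 7
  mean(B) = (5 + 8 + 8 + 3 + 1 + 8) / 6 = 33/6 = 5.5
  x̄ = (7, 5.5),  deviation x̄ - mu_0 = (7, 5.5) - (8, 3) = (-1, 2.5).

Step 2 — sample covariance matrix, S[i,j] = (1/(n-1)) · Σ_k (x_{k,i} - mean_i) · (x_{k,j} - mean_j), divisor n-1 = 5:
  S[A,A] = ((2)·(2) + (0)·(0) + (-2)·(-2) + (2)·(2) + (1)·(1) + (-3)·(-3)) / 5 = 22/5 = 4.4
  S[A,B] = ((2)·(-0.5) + (0)·(2.5) + (-2)·(2.5) + (2)·(-2.5) + (1)·(-4.5) + (-3)·(2.5)) / 5 = -23/5 = -4.6
  S[B,B] = ((-0.5)·(-0.5) + (2.5)·(2.5) + (2.5)·(2.5) + (-2.5)·(-2.5) + (-4.5)·(-4.5) + (2.5)·(2.5)) / 5 = 45.5/5 = 9.1
  S = [[4.4, -4.6],
 [-4.6, 9.1]].

Step 3 — invert S. det(S) = 4.4·9.1 - (-4.6)² = 18.88.
  S^{-1} = (1/det) · [[d, -b], [-b, a]] = [[0.482, 0.2436],
 [0.2436, 0.2331]].

Step 4 — quadratic form (x̄ - mu_0)^T · S^{-1} · (x̄ - mu_0):
  S^{-1} · (x̄ - mu_0) = (0.1271, 0.339),
  (x̄ - mu_0)^T · [...] = (-1)·(0.1271) + (2.5)·(0.339) = 0.7203.

Step 5 — scale by n: T² = 6 · 0.7203 = 4.322.

T² ≈ 4.322


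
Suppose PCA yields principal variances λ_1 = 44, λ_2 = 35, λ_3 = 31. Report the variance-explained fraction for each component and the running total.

Step 1 — total variance = trace(Sigma) = Σ λ_i = 44 + 35 + 31 = 110.

Step 2 — fraction explained by component i = λ_i / Σ λ:
  PC1: 44/110 = 0.4
  PC2: 35/110 = 0.3182
  PC3: 31/110 = 0.2818

Step 3 — cumulative fraction after k components = (λ_1 + ... + λ_k) / Σ λ:
  k = 1: 44/110 = 0.4
  k = 2: (44 + 35)/110 = 79/110 = 0.7182
  k = 3: (44 + 35 + 31)/110 = 110/110 = 1

Summary (fraction, with percent):

explained: PC1 0.4 (40%), PC2 0.3182 (31.82%), PC3 0.2818 (28.18%);  cumulative: 0.4, 0.7182, 1


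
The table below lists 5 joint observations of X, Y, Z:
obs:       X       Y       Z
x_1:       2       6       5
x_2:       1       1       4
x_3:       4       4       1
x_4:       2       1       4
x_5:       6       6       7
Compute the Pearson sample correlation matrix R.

Step 1 — column means:
  mean(X) = (2 + 1 + 4 + 2 + 6) / 5 = 15/5 = 3
  mean(Y) = (6 + 1 + 4 + 1 + 6) / 5 = 18/5 = 3.6
  mean(Z) = (5 + 4 + 1 + 4 + 7) / 5 = 21/5 = 4.2

Step 2 — sample variances and covariances s[i,j] = (1/(n-1)) · Σ_k (x_{k,i} - mean_i) · (x_{k,j} - mean_j), with n-1 = 4:
  s[X,X] = ((-1)·(-1) + (-2)·(-2) + (1)·(1) + (-1)·(-1) + (3)·(3)) / 4 = 16/4 = 4
  s[X,Y] = ((-1)·(2.4) + (-2)·(-2.6) + (1)·(0.4) + (-1)·(-2.6) + (3)·(2.4)) / 4 = 13/4 = 3.25
  s[X,Z] = ((-1)·(0.8) + (-2)·(-0.2) + (1)·(-3.2) + (-1)·(-0.2) + (3)·(2.8)) / 4 = 5/4 = 1.25
  s[Y,Y] = ((2.4)·(2.4) + (-2.6)·(-2.6) + (0.4)·(0.4) + (-2.6)·(-2.6) + (2.4)·(2.4)) / 4 = 25.2/4 = 6.3
  s[Y,Z] = ((2.4)·(0.8) + (-2.6)·(-0.2) + (0.4)·(-3.2) + (-2.6)·(-0.2) + (2.4)·(2.8)) / 4 = 8.4/4 = 2.1
  s[Z,Z] = ((0.8)·(0.8) + (-0.2)·(-0.2) + (-3.2)·(-3.2) + (-0.2)·(-0.2) + (2.8)·(2.8)) / 4 = 18.8/4 = 4.7
  Sample standard deviations s_i = √(s[i,i]):
  s(X) = √(4) = 2
  s(Y) = √(6.3) = 2.51
  s(Z) = √(4.7) = 2.1679

Step 3 — r_{ij} = s_{ij} / (s_i · s_j):
  r[X,X] = 1 (diagonal).
  r[X,Y] = 3.25 / (2 · 2.51) = 3.25 / 5.02 = 0.6474
  r[X,Z] = 1.25 / (2 · 2.1679) = 1.25 / 4.3359 = 0.2883
  r[Y,Y] = 1 (diagonal).
  r[Y,Z] = 2.1 / (2.51 · 2.1679) = 2.1 / 5.4415 = 0.3859
  r[Z,Z] = 1 (diagonal).

R is symmetric with unit diagonal. Assembling:

R = [[1, 0.6474, 0.2883],
 [0.6474, 1, 0.3859],
 [0.2883, 0.3859, 1]]


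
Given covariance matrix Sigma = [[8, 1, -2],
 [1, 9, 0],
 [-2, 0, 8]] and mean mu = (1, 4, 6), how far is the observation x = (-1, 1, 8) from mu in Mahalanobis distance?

Step 1 — centre the observation: (x - mu) = (-2, -3, 2).

Step 2 — invert Sigma (cofactor / det for 3×3, or solve directly):
  Sigma^{-1} = [[0.1353, -0.015, 0.0338],
 [-0.015, 0.1128, -0.0038],
 [0.0338, -0.0038, 0.1335]].

Step 3 — form the quadratic (x - mu)^T · Sigma^{-1} · (x - mu):
  Sigma^{-1} · (x - mu) = (-0.1579, -0.3158, 0.2105).
  (x - mu)^T · [Sigma^{-1} · (x - mu)] = (-2)·(-0.1579) + (-3)·(-0.3158) + (2)·(0.2105) = 1.6842.

Step 4 — take square root: d = √(1.6842) ≈ 1.2978.

d(x, mu) = √(1.6842) ≈ 1.2978


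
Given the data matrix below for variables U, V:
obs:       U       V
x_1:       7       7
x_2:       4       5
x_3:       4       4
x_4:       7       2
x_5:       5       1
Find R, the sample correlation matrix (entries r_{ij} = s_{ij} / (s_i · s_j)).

Step 1 — column means:
  mean(U) = (7 + 4 + 4 + 7 + 5) / 5 = 27/5 = 5.4
  mean(V) = (7 + 5 + 4 + 2 + 1) / 5 = 19/5 = 3.8

Step 2 — sample variances and covariances s[i,j] = (1/(n-1)) · Σ_k (x_{k,i} - mean_i) · (x_{k,j} - mean_j), with n-1 = 4:
  s[U,U] = ((1.6)·(1.6) + (-1.4)·(-1.4) + (-1.4)·(-1.4) + (1.6)·(1.6) + (-0.4)·(-0.4)) / 4 = 9.2/4 = 2.3
  s[U,V] = ((1.6)·(3.2) + (-1.4)·(1.2) + (-1.4)·(0.2) + (1.6)·(-1.8) + (-0.4)·(-2.8)) / 4 = 1.4/4 = 0.35
  s[V,V] = ((3.2)·(3.2) + (1.2)·(1.2) + (0.2)·(0.2) + (-1.8)·(-1.8) + (-2.8)·(-2.8)) / 4 = 22.8/4 = 5.7
  Sample standard deviations s_i = √(s[i,i]):
  s(U) = √(2.3) = 1.5166
  s(V) = √(5.7) = 2.3875

Step 3 — r_{ij} = s_{ij} / (s_i · s_j):
  r[U,U] = 1 (diagonal).
  r[U,V] = 0.35 / (1.5166 · 2.3875) = 0.35 / 3.6208 = 0.0967
  r[V,V] = 1 (diagonal).

R is symmetric with unit diagonal. Assembling:

R = [[1, 0.0967],
 [0.0967, 1]]


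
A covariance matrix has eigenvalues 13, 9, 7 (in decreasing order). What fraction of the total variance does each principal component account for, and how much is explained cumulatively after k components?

Step 1 — total variance = trace(Sigma) = Σ λ_i = 13 + 9 + 7 = 29.

Step 2 — fraction explained by component i = λ_i / Σ λ:
  PC1: 13/29 = 0.4483
  PC2: 9/29 = 0.3103
  PC3: 7/29 = 0.2414

Step 3 — cumulative fraction after k components = (λ_1 + ... + λ_k) / Σ λ:
  k = 1: 13/29 = 0.4483
  k = 2: (13 + 9)/29 = 22/29 = 0.7586
  k = 3: (13 + 9 + 7)/29 = 29/29 = 1

Summary (fraction, with percent):

explained: PC1 0.4483 (44.83%), PC2 0.3103 (31.03%), PC3 0.2414 (24.14%);  cumulative: 0.4483, 0.7586, 1


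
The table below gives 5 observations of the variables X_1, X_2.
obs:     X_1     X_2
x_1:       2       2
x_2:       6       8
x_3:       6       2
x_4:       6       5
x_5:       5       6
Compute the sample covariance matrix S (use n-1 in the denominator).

Step 1 — column means:
  mean(X_1) = (2 + 6 + 6 + 6 + 5) / 5 = 25/5 = 5
  mean(X_2) = (2 + 8 + 2 + 5 + 6) / 5 = 23/5 = 4.6

Step 2 — sample covariance S[i,j] = (1/(n-1)) · Σ_k (x_{k,i} - mean_i) · (x_{k,j} - mean_j), with n-1 = 4.
  S[X_1,X_1] = ((-3)·(-3) + (1)·(1) + (1)·(1) + (1)·(1) + (0)·(0)) / 4 = 12/4 = 3
  S[X_1,X_2] = ((-3)·(-2.6) + (1)·(3.4) + (1)·(-2.6) + (1)·(0.4) + (0)·(1.4)) / 4 = 9/4 = 2.25
  S[X_2,X_2] = ((-2.6)·(-2.6) + (3.4)·(3.4) + (-2.6)·(-2.6) + (0.4)·(0.4) + (1.4)·(1.4)) / 4 = 27.2/4 = 6.8

S is symmetric (S[j,i] = S[i,j]). Assembling:

S = [[3, 2.25],
 [2.25, 6.8]]


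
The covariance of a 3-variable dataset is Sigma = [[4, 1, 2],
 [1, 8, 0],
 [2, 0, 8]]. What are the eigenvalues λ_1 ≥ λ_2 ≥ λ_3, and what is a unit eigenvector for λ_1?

Step 1 — characteristic polynomial p(λ) = det(λI - Sigma) = λ³ - tr·λ² + c_1·λ - det, where tr = trace, c_1 = sum of the principal 2×2 minors, det = det(Sigma):
  tr = 4 + 8 + 8 = 20,
  c_1 = (4·8 - (1)²) + (4·8 - (2)²) + (8·8 - (0)²) = 31 + 28 + 64 = 123,
  det = 4·(8·8 - (0)²) - (1)·((1)·8 - (0)·(2)) + (2)·((1)·(0) - 8·(2)) = 4·(64) - (1)·(8) + (2)·(-16) = 216.
  So p(λ) = λ³ - 20λ² + 123λ - 216.
Step 2 — look for an integer root (rational root theorem: any rational root is an integer divisor of 216). Testing λ = 3:
  p(3) = 27 - 180 + 369 - 216 = 0  ✓
  Dividing out (λ - 3): p(λ) = (λ - 3)(λ² - 17λ + 72).
Step 3 — remaining eigenvalues from the quadratic λ² - 17λ + 72 = 0:
  Δ = 17² - 4·72 = 289 - 288 = 1,  λ = (17 ± √1)/2 = (17 ± 1)/2 = 9 or 8.
  Sorted: λ_1 = 9,  λ_2 = 8,  λ_3 = 3  (check: sum = 20 = tr ✓).

Step 4 — unit eigenvector for λ_1 = 9: v spans the null space of (Sigma - λ_1 I), whose rows are
  r_1 = (-5, 1, 2),  r_2 = (1, -1, 0),  r_3 = (2, 0, -1).
  v is orthogonal to every row, so take v ∝ r_1 × r_2 = ((1)·(0) - (2)·(-1), (2)·(1) - (-5)·(0), (-5)·(-1) - (1)·(1)) = (2, 2, 4).
  Rescale (divide by 2): u = (1, 1, 2).
  ||u|| = √((1)² + (1)² + (2)²) = √(6) ≈ 2.4495,  v_1 = u/||u|| ≈ (0.4082, 0.4082, 0.8165) (||v_1|| = 1).

λ_1 = 9,  λ_2 = 8,  λ_3 = 3;  v_1 ≈ (0.4082, 0.4082, 0.8165)


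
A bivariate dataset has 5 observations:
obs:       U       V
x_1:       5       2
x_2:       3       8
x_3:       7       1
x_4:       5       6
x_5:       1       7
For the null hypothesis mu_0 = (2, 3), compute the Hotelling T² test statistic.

Step 1 — sample mean vector:
  mean(U) = (5 + 3 + 7 + 5 + 1) / 5 = 21/5 = 4.2
  mean(V) = (2 + 8 + 1 + 6 + 7) / 5 = 24/5 = 4.8
  x̄ = (4.2, 4.8),  deviation x̄ - mu_0 = (4.2, 4.8) - (2, 3) = (2.2, 1.8).

Step 2 — sample covariance matrix, S[i,j] = (1/(n-1)) · Σ_k (x_{k,i} - mean_i) · (x_{k,j} - mean_j), divisor n-1 = 4:
  S[U,U] = ((0.8)·(0.8) + (-1.2)·(-1.2) + (2.8)·(2.8) + (0.8)·(0.8) + (-3.2)·(-3.2)) / 4 = 20.8/4 = 5.2
  S[U,V] = ((0.8)·(-2.8) + (-1.2)·(3.2) + (2.8)·(-3.8) + (0.8)·(1.2) + (-3.2)·(2.2)) / 4 = -22.8/4 = -5.7
  S[V,V] = ((-2.8)·(-2.8) + (3.2)·(3.2) + (-3.8)·(-3.8) + (1.2)·(1.2) + (2.2)·(2.2)) / 4 = 38.8/4 = 9.7
  S = [[5.2, -5.7],
 [-5.7, 9.7]].

Step 3 — invert S. det(S) = 5.2·9.7 - (-5.7)² = 17.95.
  S^{-1} = (1/det) · [[d, -b], [-b, a]] = [[0.5404, 0.3175],
 [0.3175, 0.2897]].

Step 4 — quadratic form (x̄ - mu_0)^T · S^{-1} · (x̄ - mu_0):
  S^{-1} · (x̄ - mu_0) = (1.7604, 1.2201),
  (x̄ - mu_0)^T · [...] = (2.2)·(1.7604) + (1.8)·(1.2201) = 6.0691.

Step 5 — scale by n: T² = 5 · 6.0691 = 30.3454.

T² ≈ 30.3454


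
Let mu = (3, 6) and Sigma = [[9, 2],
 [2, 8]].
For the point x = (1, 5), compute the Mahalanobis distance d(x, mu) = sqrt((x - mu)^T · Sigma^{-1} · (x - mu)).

Step 1 — centre the observation: (x - mu) = (-2, -1).

Step 2 — invert Sigma. det(Sigma) = 9·8 - (2)² = 68.
  Sigma^{-1} = (1/det) · [[d, -b], [-b, a]] = [[0.1176, -0.0294],
 [-0.0294, 0.1324]].

Step 3 — form the quadratic (x - mu)^T · Sigma^{-1} · (x - mu):
  Sigma^{-1} · (x - mu) = (-0.2059, -0.0735).
  (x - mu)^T · [Sigma^{-1} · (x - mu)] = (-2)·(-0.2059) + (-1)·(-0.0735) = 0.4853.

Step 4 — take square root: d = √(0.4853) ≈ 0.6966.

d(x, mu) = √(0.4853) ≈ 0.6966


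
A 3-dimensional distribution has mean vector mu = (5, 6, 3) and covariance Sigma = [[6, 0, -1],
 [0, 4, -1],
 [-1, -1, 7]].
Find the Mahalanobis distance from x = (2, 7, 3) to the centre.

Step 1 — centre the observation: (x - mu) = (-3, 1, 0).

Step 2 — invert Sigma (cofactor / det for 3×3, or solve directly):
  Sigma^{-1} = [[0.1709, 0.0063, 0.0253],
 [0.0063, 0.2595, 0.038],
 [0.0253, 0.038, 0.1519]].

Step 3 — form the quadratic (x - mu)^T · Sigma^{-1} · (x - mu):
  Sigma^{-1} · (x - mu) = (-0.5063, 0.2405, -0.038).
  (x - mu)^T · [Sigma^{-1} · (x - mu)] = (-3)·(-0.5063) + (1)·(0.2405) + (0)·(-0.038) = 1.7595.

Step 4 — take square root: d = √(1.7595) ≈ 1.3265.

d(x, mu) = √(1.7595) ≈ 1.3265


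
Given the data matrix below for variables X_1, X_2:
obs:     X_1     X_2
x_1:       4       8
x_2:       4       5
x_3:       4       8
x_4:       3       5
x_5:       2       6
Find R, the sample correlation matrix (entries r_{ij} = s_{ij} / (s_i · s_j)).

Step 1 — column means:
  mean(X_1) = (4 + 4 + 4 + 3 + 2) / 5 = 17/5 = 3.4
  mean(X_2) = (8 + 5 + 8 + 5 + 6) / 5 = 32/5 = 6.4

Step 2 — sample variances and covariances s[i,j] = (1/(n-1)) · Σ_k (x_{k,i} - mean_i) · (x_{k,j} - mean_j), with n-1 = 4:
  s[X_1,X_1] = ((0.6)·(0.6) + (0.6)·(0.6) + (0.6)·(0.6) + (-0.4)·(-0.4) + (-1.4)·(-1.4)) / 4 = 3.2/4 = 0.8
  s[X_1,X_2] = ((0.6)·(1.6) + (0.6)·(-1.4) + (0.6)·(1.6) + (-0.4)·(-1.4) + (-1.4)·(-0.4)) / 4 = 2.2/4 = 0.55
  s[X_2,X_2] = ((1.6)·(1.6) + (-1.4)·(-1.4) + (1.6)·(1.6) + (-1.4)·(-1.4) + (-0.4)·(-0.4)) / 4 = 9.2/4 = 2.3
  Sample standard deviations s_i = √(s[i,i]):
  s(X_1) = √(0.8) = 0.8944
  s(X_2) = √(2.3) = 1.5166

Step 3 — r_{ij} = s_{ij} / (s_i · s_j):
  r[X_1,X_1] = 1 (diagonal).
  r[X_1,X_2] = 0.55 / (0.8944 · 1.5166) = 0.55 / 1.3565 = 0.4055
  r[X_2,X_2] = 1 (diagonal).

R is symmetric with unit diagonal. Assembling:

R = [[1, 0.4055],
 [0.4055, 1]]


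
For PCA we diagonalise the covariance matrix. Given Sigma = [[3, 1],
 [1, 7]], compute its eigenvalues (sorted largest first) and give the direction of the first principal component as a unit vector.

Step 1 — characteristic polynomial of 2×2 Sigma:
  det(Sigma - λI) = λ² - trace · λ + det = 0.
  trace = 3 + 7 = 10, det = 3·7 - (1)² = 20.
Step 2 — discriminant:
  Δ = trace² - 4·det = 100 - 80 = 20.
Step 3 — eigenvalues:
  λ = (trace ± √Δ)/2 = (10 ± 4.4721)/2,
  λ_1 = 7.2361,  λ_2 = 2.7639.

Step 4 — unit eigenvector for λ_1: solve (Sigma - λ_1 I)v = 0. First row:
  (3 - 7.2361)·v_x + (1)·v_y = 0, i.e. (-4.2361)·v_x + (1)·v_y = 0,
  so v ∝ (b, λ_1 - a) = (1, 4.2361) = u.
  ||u|| = √((1)² + (4.2361)²) = √(18.9443) ≈ 4.3525,
  v_1 = u/||u|| ≈ (0.2298, 0.9732) (||v_1|| = 1).

λ_1 = 7.2361,  λ_2 = 2.7639;  v_1 ≈ (0.2298, 0.9732)


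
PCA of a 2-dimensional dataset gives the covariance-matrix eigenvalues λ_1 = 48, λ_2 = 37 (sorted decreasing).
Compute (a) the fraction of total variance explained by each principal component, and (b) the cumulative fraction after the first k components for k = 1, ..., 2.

Step 1 — total variance = trace(Sigma) = Σ λ_i = 48 + 37 = 85.

Step 2 — fraction explained by component i = λ_i / Σ λ:
  PC1: 48/85 = 0.5647
  PC2: 37/85 = 0.4353

Step 3 — cumulative fraction after k components = (λ_1 + ... + λ_k) / Σ λ:
  k = 1: 48/85 = 0.5647
  k = 2: (48 + 37)/85 = 85/85 = 1

Summary (fraction, with percent):

explained: PC1 0.5647 (56.47%), PC2 0.4353 (43.53%);  cumulative: 0.5647, 1


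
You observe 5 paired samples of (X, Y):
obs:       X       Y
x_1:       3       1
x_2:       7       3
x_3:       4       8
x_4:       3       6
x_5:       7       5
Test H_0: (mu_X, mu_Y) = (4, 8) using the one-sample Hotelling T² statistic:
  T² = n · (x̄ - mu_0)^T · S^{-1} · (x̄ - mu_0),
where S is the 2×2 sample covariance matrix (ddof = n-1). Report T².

Step 1 — sample mean vector:
  mean(X) = (3 + 7 + 4 + 3 + 7) / 5 = 24/5 = 4.8
  mean(Y) = (1 + 3 + 8 + 6 + 5) / 5 = 23/5 = 4.6
  x̄ = (4.8, 4.6),  deviation x̄ - mu_0 = (4.8, 4.6) - (4, 8) = (0.8, -3.4).

Step 2 — sample covariance matrix, S[i,j] = (1/(n-1)) · Σ_k (x_{k,i} - mean_i) · (x_{k,j} - mean_j), divisor n-1 = 4:
  S[X,X] = ((-1.8)·(-1.8) + (2.2)·(2.2) + (-0.8)·(-0.8) + (-1.8)·(-1.8) + (2.2)·(2.2)) / 4 = 16.8/4 = 4.2
  S[X,Y] = ((-1.8)·(-3.6) + (2.2)·(-1.6) + (-0.8)·(3.4) + (-1.8)·(1.4) + (2.2)·(0.4)) / 4 = -1.4/4 = -0.35
  S[Y,Y] = ((-3.6)·(-3.6) + (-1.6)·(-1.6) + (3.4)·(3.4) + (1.4)·(1.4) + (0.4)·(0.4)) / 4 = 29.2/4 = 7.3
  S = [[4.2, -0.35],
 [-0.35, 7.3]].

Step 3 — invert S. det(S) = 4.2·7.3 - (-0.35)² = 30.5375.
  S^{-1} = (1/det) · [[d, -b], [-b, a]] = [[0.2391, 0.0115],
 [0.0115, 0.1375]].

Step 4 — quadratic form (x̄ - mu_0)^T · S^{-1} · (x̄ - mu_0):
  S^{-1} · (x̄ - mu_0) = (0.1523, -0.4585),
  (x̄ - mu_0)^T · [...] = (0.8)·(0.1523) + (-3.4)·(-0.4585) = 1.6806.

Step 5 — scale by n: T² = 5 · 1.6806 = 8.4028.

T² ≈ 8.4028


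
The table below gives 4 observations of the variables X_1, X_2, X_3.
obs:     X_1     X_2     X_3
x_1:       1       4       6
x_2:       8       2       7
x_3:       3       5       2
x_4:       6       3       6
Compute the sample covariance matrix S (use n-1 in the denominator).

Step 1 — column means:
  mean(X_1) = (1 + 8 + 3 + 6) / 4 = 18/4 = 4.5
  mean(X_2) = (4 + 2 + 5 + 3) / 4 = 14/4 = 3.5
  mean(X_3) = (6 + 7 + 2 + 6) / 4 = 21/4 = 5.25

Step 2 — sample covariance S[i,j] = (1/(n-1)) · Σ_k (x_{k,i} - mean_i) · (x_{k,j} - mean_j), with n-1 = 3.
  S[X_1,X_1] = ((-3.5)·(-3.5) + (3.5)·(3.5) + (-1.5)·(-1.5) + (1.5)·(1.5)) / 3 = 29/3 = 9.6667
  S[X_1,X_2] = ((-3.5)·(0.5) + (3.5)·(-1.5) + (-1.5)·(1.5) + (1.5)·(-0.5)) / 3 = -10/3 = -3.3333
  S[X_1,X_3] = ((-3.5)·(0.75) + (3.5)·(1.75) + (-1.5)·(-3.25) + (1.5)·(0.75)) / 3 = 9.5/3 = 3.1667
  S[X_2,X_2] = ((0.5)·(0.5) + (-1.5)·(-1.5) + (1.5)·(1.5) + (-0.5)·(-0.5)) / 3 = 5/3 = 1.6667
  S[X_2,X_3] = ((0.5)·(0.75) + (-1.5)·(1.75) + (1.5)·(-3.25) + (-0.5)·(0.75)) / 3 = -7.5/3 = -2.5
  S[X_3,X_3] = ((0.75)·(0.75) + (1.75)·(1.75) + (-3.25)·(-3.25) + (0.75)·(0.75)) / 3 = 14.75/3 = 4.9167

S is symmetric (S[j,i] = S[i,j]). Assembling:

S = [[9.6667, -3.3333, 3.1667],
 [-3.3333, 1.6667, -2.5],
 [3.1667, -2.5, 4.9167]]


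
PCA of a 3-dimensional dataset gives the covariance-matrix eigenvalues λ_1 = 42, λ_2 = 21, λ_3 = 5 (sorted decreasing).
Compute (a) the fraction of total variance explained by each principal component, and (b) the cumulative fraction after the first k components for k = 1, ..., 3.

Step 1 — total variance = trace(Sigma) = Σ λ_i = 42 + 21 + 5 = 68.

Step 2 — fraction explained by component i = λ_i / Σ λ:
  PC1: 42/68 = 0.6176
  PC2: 21/68 = 0.3088
  PC3: 5/68 = 0.0735

Step 3 — cumulative fraction after k components = (λ_1 + ... + λ_k) / Σ λ:
  k = 1: 42/68 = 0.6176
  k = 2: (42 + 21)/68 = 63/68 = 0.9265
  k = 3: (42 + 21 + 5)/68 = 68/68 = 1

Summary (fraction, with percent):

explained: PC1 0.6176 (61.76%), PC2 0.3088 (30.88%), PC3 0.0735 (7.35%);  cumulative: 0.6176, 0.9265, 1


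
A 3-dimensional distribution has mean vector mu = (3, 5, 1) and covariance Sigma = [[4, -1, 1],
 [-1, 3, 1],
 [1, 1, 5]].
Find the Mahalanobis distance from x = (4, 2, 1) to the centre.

Step 1 — centre the observation: (x - mu) = (1, -3, 0).

Step 2 — invert Sigma (cofactor / det for 3×3, or solve directly):
  Sigma^{-1} = [[0.3043, 0.1304, -0.087],
 [0.1304, 0.413, -0.1087],
 [-0.087, -0.1087, 0.2391]].

Step 3 — form the quadratic (x - mu)^T · Sigma^{-1} · (x - mu):
  Sigma^{-1} · (x - mu) = (-0.087, -1.1087, 0.2391).
  (x - mu)^T · [Sigma^{-1} · (x - mu)] = (1)·(-0.087) + (-3)·(-1.1087) + (0)·(0.2391) = 3.2391.

Step 4 — take square root: d = √(3.2391) ≈ 1.7998.

d(x, mu) = √(3.2391) ≈ 1.7998


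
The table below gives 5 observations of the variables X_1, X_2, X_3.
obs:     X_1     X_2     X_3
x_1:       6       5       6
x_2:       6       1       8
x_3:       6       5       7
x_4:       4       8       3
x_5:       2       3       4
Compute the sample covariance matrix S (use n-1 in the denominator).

Step 1 — column means:
  mean(X_1) = (6 + 6 + 6 + 4 + 2) / 5 = 24/5 = 4.8
  mean(X_2) = (5 + 1 + 5 + 8 + 3) / 5 = 22/5 = 4.4
  mean(X_3) = (6 + 8 + 7 + 3 + 4) / 5 = 28/5 = 5.6

Step 2 — sample covariance S[i,j] = (1/(n-1)) · Σ_k (x_{k,i} - mean_i) · (x_{k,j} - mean_j), with n-1 = 4.
  S[X_1,X_1] = ((1.2)·(1.2) + (1.2)·(1.2) + (1.2)·(1.2) + (-0.8)·(-0.8) + (-2.8)·(-2.8)) / 4 = 12.8/4 = 3.2
  S[X_1,X_2] = ((1.2)·(0.6) + (1.2)·(-3.4) + (1.2)·(0.6) + (-0.8)·(3.6) + (-2.8)·(-1.4)) / 4 = -1.6/4 = -0.4
  S[X_1,X_3] = ((1.2)·(0.4) + (1.2)·(2.4) + (1.2)·(1.4) + (-0.8)·(-2.6) + (-2.8)·(-1.6)) / 4 = 11.6/4 = 2.9
  S[X_2,X_2] = ((0.6)·(0.6) + (-3.4)·(-3.4) + (0.6)·(0.6) + (3.6)·(3.6) + (-1.4)·(-1.4)) / 4 = 27.2/4 = 6.8
  S[X_2,X_3] = ((0.6)·(0.4) + (-3.4)·(2.4) + (0.6)·(1.4) + (3.6)·(-2.6) + (-1.4)·(-1.6)) / 4 = -14.2/4 = -3.55
  S[X_3,X_3] = ((0.4)·(0.4) + (2.4)·(2.4) + (1.4)·(1.4) + (-2.6)·(-2.6) + (-1.6)·(-1.6)) / 4 = 17.2/4 = 4.3

S is symmetric (S[j,i] = S[i,j]). Assembling:

S = [[3.2, -0.4, 2.9],
 [-0.4, 6.8, -3.55],
 [2.9, -3.55, 4.3]]


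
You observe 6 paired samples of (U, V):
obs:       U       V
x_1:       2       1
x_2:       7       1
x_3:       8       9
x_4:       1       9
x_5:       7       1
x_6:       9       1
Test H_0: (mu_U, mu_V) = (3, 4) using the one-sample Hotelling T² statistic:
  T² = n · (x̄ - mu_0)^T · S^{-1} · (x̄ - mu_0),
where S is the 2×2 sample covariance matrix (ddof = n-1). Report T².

Step 1 — sample mean vector:
  mean(U) = (2 + 7 + 8 + 1 + 7 + 9) / 6 = 34/6 = 5.6667
  mean(V) = (1 + 1 + 9 + 9 + 1 + 1) / 6 = 22/6 = 3.6667
  x̄ = (5.6667, 3.6667),  deviation x̄ - mu_0 = (5.6667, 3.6667) - (3, 4) = (2.6667, -0.3333).

Step 2 — sample covariance matrix, S[i,j] = (1/(n-1)) · Σ_k (x_{k,i} - mean_i) · (x_{k,j} - mean_j), divisor n-1 = 5:
  S[U,U] = ((-3.6667)·(-3.6667) + (1.3333)·(1.3333) + (2.3333)·(2.3333) + (-4.6667)·(-4.6667) + (1.3333)·(1.3333) + (3.3333)·(3.3333)) / 5 = 55.3333/5 = 11.0667
  S[U,V] = ((-3.6667)·(-2.6667) + (1.3333)·(-2.6667) + (2.3333)·(5.3333) + (-4.6667)·(5.3333) + (1.3333)·(-2.6667) + (3.3333)·(-2.6667)) / 5 = -18.6667/5 = -3.7333
  S[V,V] = ((-2.6667)·(-2.6667) + (-2.6667)·(-2.6667) + (5.3333)·(5.3333) + (5.3333)·(5.3333) + (-2.6667)·(-2.6667) + (-2.6667)·(-2.6667)) / 5 = 85.3333/5 = 17.0667
  S = [[11.0667, -3.7333],
 [-3.7333, 17.0667]].

Step 3 — invert S. det(S) = 11.0667·17.0667 - (-3.7333)² = 174.9333.
  S^{-1} = (1/det) · [[d, -b], [-b, a]] = [[0.0976, 0.0213],
 [0.0213, 0.0633]].

Step 4 — quadratic form (x̄ - mu_0)^T · S^{-1} · (x̄ - mu_0):
  S^{-1} · (x̄ - mu_0) = (0.253, 0.0358),
  (x̄ - mu_0)^T · [...] = (2.6667)·(0.253) + (-0.3333)·(0.0358) = 0.6629.

Step 5 — scale by n: T² = 6 · 0.6629 = 3.9771.

T² ≈ 3.9771


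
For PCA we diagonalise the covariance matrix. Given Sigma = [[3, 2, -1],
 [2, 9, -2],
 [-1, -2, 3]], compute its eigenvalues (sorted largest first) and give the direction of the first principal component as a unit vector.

Step 1 — characteristic polynomial p(λ) = det(λI - Sigma) = λ³ - tr·λ² + c_1·λ - det, where tr = trace, c_1 = sum of the principal 2×2 minors, det = det(Sigma):
  tr = 3 + 9 + 3 = 15,
  c_1 = (3·9 - (2)²) + (3·3 - (-1)²) + (9·3 - (-2)²) = 23 + 8 + 23 = 54,
  det = 3·(9·3 - (-2)²) - (2)·((2)·3 - (-2)·(-1)) + (-1)·((2)·(-2) - 9·(-1)) = 3·(23) - (2)·(4) + (-1)·(5) = 56.
  So p(λ) = λ³ - 15λ² + 54λ - 56.
Step 2 — look for an integer root (rational root theorem: any rational root is an integer divisor of 56). Testing λ = 2:
  p(2) = 8 - 60 + 108 - 56 = 0  ✓
  Dividing out (λ - 2): p(λ) = (λ - 2)(λ² - 13λ + 28).
Step 3 — remaining eigenvalues from the quadratic λ² - 13λ + 28 = 0:
  Δ = 13² - 4·28 = 169 - 112 = 57,  λ = (13 ± √57)/2 = (13 ± 7.5498)/2 ≈ 10.2749 or 2.7251.
  Sorted: λ_1 = 10.2749,  λ_2 = 2.7251,  λ_3 = 2  (check: sum = 15 = tr ✓).

Step 4 — unit eigenvector for λ_1 ≈ 10.2749: v spans the null space of (Sigma - λ_1 I), whose rows are
  r_1 = (-7.2749, 2, -1),  r_2 = (2, -1.2749, -2),  r_3 = (-1, -2, -7.2749).
  v is orthogonal to every row, so take v ∝ r_1 × r_2 = ((2)·(-2) - (-1)·(-1.2749), (-1)·(2) - (-7.2749)·(-2), (-7.2749)·(-1.2749) - (2)·(2)) ≈ (-5.2749, -16.5498, 5.2749).
  Rescale (multiply by -1 so the first nonzero entry is positive): u = (5.2749, 16.5498, -5.2749).
  ||u|| = √((5.2749)² + (16.5498)² + (-5.2749)²) = √(329.5465) ≈ 18.1534,  v_1 = u/||u|| ≈ (0.2906, 0.9117, -0.2906) (||v_1|| = 1).

λ_1 = 10.2749,  λ_2 = 2.7251,  λ_3 = 2;  v_1 ≈ (0.2906, 0.9117, -0.2906)
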